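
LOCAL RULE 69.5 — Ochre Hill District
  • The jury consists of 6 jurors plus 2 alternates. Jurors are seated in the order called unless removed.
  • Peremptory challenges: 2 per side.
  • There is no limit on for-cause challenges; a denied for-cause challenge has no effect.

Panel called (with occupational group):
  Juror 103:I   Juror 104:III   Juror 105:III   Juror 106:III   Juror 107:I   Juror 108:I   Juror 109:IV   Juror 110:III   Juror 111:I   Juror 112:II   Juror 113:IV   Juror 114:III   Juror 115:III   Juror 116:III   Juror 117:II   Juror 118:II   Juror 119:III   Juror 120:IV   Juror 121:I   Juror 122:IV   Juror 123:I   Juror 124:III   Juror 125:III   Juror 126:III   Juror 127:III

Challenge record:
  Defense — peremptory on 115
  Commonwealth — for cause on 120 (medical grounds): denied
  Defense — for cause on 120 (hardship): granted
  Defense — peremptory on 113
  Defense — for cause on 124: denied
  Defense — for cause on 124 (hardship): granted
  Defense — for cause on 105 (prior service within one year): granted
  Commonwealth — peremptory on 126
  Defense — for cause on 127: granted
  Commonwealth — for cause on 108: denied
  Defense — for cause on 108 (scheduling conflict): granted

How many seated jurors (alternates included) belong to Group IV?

1

Removed: #105, #108, #113, #115, #120, #124, #126, #127.
Seated (8 incl. alternates): #103, #104, #106, #107, #109, #110, #111, #112.
Of those, in Group IV: #109 → 1.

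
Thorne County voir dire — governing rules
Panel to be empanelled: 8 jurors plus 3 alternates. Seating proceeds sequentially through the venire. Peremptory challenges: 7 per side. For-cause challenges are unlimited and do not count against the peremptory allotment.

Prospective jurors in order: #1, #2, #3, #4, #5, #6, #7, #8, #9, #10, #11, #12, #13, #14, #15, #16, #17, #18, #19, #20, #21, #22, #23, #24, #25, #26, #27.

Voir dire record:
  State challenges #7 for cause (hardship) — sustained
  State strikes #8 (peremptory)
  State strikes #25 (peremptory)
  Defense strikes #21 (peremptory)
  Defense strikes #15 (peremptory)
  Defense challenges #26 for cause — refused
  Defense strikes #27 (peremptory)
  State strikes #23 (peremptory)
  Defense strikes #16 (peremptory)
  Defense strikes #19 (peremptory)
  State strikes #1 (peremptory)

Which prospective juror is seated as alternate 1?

12

Removed: #1, #7, #8, #15, #16, #19, #21, #23, #25, #27. (#26 stays — for-cause denied.)
Filling seats in venire order through position 9: #2, #3, #4, #5, #6, #9, #10, #11, #12.
So alternate 1 is #12.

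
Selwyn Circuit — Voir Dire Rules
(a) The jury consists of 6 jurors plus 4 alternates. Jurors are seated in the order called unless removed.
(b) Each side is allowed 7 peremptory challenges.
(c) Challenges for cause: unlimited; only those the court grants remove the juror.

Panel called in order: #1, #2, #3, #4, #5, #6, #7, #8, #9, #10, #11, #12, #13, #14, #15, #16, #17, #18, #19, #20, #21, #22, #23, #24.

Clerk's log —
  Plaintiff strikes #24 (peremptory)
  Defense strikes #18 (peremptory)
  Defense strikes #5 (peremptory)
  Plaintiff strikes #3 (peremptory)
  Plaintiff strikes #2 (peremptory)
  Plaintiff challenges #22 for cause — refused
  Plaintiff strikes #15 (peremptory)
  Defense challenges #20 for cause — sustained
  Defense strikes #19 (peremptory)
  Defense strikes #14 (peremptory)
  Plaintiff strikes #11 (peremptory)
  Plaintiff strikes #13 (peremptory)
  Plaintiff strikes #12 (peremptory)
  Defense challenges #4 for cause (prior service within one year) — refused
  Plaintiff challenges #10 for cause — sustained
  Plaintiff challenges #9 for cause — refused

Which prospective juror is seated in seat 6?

Removed: #2, #3, #5, #10, #11, #12, #13, #14, #15, #18, #19, #20, #24. (#4, #9, #22 stay — for-cause denied.)
Filling seats in venire order through position 6: #1, #4, #6, #7, #8, #9.
So seat 6 is #9.

9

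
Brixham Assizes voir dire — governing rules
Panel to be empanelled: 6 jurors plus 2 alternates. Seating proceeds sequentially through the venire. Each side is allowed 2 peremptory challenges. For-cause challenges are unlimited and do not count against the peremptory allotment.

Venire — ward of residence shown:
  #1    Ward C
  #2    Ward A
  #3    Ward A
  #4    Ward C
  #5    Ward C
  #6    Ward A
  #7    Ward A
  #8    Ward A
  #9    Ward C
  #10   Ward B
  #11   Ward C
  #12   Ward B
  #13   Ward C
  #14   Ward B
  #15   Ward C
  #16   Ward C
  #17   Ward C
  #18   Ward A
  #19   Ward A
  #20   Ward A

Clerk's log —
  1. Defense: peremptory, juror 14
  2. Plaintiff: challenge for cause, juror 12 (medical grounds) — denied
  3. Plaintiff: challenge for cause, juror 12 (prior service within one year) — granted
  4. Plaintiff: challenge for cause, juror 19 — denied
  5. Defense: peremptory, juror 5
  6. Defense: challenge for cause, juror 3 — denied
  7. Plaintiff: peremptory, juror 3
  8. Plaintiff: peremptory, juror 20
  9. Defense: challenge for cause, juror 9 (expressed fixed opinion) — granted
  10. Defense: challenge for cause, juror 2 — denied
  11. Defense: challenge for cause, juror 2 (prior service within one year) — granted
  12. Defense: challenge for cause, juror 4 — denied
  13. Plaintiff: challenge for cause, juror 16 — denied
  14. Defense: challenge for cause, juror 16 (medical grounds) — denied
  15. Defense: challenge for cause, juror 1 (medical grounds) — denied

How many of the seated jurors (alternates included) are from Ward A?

Removed: #2, #3, #5, #9, #12, #14, #20.
Seated (8 incl. alternates): #1, #4, #6, #7, #8, #10, #11, #13.
Of those, in Ward A: #6, #7, #8 → 3.

3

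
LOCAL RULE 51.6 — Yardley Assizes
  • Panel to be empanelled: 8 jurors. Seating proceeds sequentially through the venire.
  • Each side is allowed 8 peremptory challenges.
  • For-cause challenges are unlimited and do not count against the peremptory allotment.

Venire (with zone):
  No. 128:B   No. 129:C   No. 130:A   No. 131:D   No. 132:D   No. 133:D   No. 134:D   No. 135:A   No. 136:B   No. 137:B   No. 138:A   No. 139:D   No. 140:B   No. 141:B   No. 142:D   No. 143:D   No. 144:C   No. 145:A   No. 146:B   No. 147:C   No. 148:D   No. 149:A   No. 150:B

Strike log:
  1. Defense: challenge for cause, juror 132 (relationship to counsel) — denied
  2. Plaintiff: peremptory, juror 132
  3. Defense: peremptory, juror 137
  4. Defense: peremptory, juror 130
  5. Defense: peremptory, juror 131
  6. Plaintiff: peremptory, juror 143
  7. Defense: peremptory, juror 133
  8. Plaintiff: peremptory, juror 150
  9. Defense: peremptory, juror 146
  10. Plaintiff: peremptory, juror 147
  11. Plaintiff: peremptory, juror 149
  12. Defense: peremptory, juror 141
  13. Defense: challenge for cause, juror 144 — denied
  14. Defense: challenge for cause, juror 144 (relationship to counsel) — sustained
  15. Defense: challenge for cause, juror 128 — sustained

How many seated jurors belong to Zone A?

2

Removed: #128, #130, #131, #132, #133, #137, #141, #143, #144, #146, #147, #149, #150.
Seated jurors 1–8: #129, #134, #135, #136, #138, #139, #140, #142.
Of those, in Zone A: #135, #138 → 2.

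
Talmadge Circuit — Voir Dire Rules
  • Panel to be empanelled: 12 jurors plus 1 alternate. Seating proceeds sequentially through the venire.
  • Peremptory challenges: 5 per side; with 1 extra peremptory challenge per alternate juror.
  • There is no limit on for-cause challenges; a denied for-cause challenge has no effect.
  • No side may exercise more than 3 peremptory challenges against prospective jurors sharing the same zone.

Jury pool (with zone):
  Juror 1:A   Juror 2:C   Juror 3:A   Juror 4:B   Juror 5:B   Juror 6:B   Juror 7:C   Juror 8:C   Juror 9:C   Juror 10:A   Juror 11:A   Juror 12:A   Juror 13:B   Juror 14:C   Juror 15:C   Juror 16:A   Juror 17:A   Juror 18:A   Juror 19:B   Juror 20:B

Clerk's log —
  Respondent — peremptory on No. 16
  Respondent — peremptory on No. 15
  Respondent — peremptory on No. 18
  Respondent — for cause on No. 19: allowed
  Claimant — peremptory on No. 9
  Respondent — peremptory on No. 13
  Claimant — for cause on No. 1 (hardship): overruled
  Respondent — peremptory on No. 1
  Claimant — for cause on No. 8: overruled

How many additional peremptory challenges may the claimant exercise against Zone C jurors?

Claimant peremptories so far: #9 — 1 of 6 used, 5 left overall.
Against Zone C: #9 — 1 used; per-zone cap 3 leaves 2.
Binding limit: min(5, 2) = 2.

2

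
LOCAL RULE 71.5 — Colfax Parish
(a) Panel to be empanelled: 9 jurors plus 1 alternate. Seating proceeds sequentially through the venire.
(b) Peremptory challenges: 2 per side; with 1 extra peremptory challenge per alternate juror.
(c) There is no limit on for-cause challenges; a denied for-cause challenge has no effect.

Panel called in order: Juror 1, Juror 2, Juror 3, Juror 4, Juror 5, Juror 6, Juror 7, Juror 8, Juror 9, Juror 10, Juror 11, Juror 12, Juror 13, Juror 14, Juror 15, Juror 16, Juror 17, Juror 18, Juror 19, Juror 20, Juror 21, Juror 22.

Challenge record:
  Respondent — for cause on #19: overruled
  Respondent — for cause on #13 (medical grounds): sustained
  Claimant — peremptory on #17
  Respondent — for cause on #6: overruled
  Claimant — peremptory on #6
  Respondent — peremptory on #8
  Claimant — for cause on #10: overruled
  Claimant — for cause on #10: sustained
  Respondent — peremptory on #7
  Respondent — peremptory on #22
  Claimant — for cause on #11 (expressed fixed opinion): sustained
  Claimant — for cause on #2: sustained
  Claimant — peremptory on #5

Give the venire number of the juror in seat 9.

Removed: #2, #5, #6, #7, #8, #10, #11, #13, #17, #22. (#19 stays — for-cause denied.)
Seating in order: seats 1–9 → #1, #3, #4, #9, #12, #14, #15, #16, #18; alternates → #19.
So seat 9 is #18.

18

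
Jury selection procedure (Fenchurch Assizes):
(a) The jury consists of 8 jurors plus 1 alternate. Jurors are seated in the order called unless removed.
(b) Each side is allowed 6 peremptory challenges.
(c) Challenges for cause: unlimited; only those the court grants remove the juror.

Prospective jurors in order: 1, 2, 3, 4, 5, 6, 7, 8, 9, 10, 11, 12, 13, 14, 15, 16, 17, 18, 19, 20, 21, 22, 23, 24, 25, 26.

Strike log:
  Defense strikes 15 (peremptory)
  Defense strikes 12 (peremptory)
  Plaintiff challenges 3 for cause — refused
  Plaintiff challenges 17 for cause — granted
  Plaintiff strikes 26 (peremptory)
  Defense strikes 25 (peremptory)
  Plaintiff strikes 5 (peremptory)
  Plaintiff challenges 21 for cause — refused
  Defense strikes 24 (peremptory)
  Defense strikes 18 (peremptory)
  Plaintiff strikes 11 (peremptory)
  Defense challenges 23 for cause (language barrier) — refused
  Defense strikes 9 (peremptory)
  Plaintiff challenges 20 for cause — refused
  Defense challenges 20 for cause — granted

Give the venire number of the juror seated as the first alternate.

13

Removed: #5, #9, #11, #12, #15, #17, #18, #20, #24, #25, #26. (#3, #21, #23 stay — for-cause denied.)
Seating in order: seats 1–8 → #1, #2, #3, #4, #6, #7, #8, #10; alternates → #13.
So alternate 1 is #13.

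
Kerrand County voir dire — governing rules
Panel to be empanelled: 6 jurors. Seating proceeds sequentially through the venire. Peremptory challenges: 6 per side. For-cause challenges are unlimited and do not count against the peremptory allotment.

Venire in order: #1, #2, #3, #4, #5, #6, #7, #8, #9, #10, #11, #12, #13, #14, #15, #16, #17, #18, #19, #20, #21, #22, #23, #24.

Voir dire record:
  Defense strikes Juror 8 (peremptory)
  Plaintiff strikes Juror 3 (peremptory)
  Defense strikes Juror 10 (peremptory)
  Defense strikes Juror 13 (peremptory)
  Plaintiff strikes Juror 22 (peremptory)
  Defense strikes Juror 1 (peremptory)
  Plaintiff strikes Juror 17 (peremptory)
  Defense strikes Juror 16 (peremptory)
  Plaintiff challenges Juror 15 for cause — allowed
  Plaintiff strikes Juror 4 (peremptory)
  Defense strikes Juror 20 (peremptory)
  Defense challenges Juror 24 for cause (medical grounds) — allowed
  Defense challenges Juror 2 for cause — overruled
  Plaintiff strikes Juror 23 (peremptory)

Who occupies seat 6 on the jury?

11

Removed: #1, #3, #4, #8, #10, #13, #15, #16, #17, #20, #22, #23, #24. (#2 stays — for-cause denied.)
Seating in order: seats 1–6 → #2, #5, #6, #7, #9, #11.
So seat 6 is #11.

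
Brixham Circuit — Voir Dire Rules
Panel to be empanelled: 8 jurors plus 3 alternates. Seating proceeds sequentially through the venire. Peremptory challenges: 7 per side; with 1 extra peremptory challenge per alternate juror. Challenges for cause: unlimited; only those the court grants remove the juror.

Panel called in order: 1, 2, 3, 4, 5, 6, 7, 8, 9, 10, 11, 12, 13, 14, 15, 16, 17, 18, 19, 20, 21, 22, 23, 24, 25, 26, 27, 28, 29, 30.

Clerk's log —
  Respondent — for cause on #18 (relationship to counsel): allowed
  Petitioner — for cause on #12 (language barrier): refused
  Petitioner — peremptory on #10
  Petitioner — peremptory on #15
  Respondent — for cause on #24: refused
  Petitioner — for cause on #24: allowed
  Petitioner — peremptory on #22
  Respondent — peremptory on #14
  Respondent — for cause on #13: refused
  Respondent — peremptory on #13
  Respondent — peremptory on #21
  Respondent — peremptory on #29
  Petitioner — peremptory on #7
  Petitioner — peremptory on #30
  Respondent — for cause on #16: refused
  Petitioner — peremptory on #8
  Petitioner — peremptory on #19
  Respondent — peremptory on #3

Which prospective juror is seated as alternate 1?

Removed: #3, #7, #8, #10, #13, #14, #15, #18, #19, #21, #22, #24, #29, #30. (#12, #16 stay — for-cause denied.)
Filling seats in venire order through position 9: #1, #2, #4, #5, #6, #9, #11, #12, #16.
So alternate 1 is #16.

16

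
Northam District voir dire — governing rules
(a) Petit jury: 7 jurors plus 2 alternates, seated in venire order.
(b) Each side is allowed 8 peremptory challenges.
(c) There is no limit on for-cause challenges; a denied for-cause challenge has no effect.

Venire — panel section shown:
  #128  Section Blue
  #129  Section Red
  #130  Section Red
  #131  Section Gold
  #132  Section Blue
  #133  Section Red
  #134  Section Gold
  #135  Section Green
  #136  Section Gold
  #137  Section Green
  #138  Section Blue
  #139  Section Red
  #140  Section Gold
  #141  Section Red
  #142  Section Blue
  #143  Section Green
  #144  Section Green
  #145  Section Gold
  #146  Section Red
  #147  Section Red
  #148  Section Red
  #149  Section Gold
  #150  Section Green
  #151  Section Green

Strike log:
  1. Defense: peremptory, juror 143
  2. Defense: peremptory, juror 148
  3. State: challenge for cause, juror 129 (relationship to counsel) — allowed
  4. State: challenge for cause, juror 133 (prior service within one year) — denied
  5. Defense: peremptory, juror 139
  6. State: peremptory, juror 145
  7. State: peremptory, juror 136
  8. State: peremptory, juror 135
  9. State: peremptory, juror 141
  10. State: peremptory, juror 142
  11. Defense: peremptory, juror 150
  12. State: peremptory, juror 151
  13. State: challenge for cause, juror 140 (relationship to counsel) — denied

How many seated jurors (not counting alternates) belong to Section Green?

1

Removed: #129, #135, #136, #139, #141, #142, #143, #145, #148, #150, #151.
Seated jurors 1–7: #128, #130, #131, #132, #133, #134, #137 (alternates #138, #140 not counted).
Of those, in Section Green: #137 → 1.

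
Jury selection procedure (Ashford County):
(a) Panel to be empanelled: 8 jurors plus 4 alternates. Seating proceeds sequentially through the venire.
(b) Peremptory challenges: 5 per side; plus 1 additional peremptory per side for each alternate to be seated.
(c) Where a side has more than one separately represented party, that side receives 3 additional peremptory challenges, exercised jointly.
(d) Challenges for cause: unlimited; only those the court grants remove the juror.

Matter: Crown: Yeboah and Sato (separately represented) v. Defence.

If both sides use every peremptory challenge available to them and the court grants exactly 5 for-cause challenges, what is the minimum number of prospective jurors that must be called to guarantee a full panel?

38

Seats to fill: 8 + 4 alternates = 12.
Peremptories — Crown: 5 + 1×4 + 3 = 12; Defence: 5 + 1×4 = 9; total 21.
For-cause removals: 5.
Minimum venire: 12 + 21 + 5 = 38.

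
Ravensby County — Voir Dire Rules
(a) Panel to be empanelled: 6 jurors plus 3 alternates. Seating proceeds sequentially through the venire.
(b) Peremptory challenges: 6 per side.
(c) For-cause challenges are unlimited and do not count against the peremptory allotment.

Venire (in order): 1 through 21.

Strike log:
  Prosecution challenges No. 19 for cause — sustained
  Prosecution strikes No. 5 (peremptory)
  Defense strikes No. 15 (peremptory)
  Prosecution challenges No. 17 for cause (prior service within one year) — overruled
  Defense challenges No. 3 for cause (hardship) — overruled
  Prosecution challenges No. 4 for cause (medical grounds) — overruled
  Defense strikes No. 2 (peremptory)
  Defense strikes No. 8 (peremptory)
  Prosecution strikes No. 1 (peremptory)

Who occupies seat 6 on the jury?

10

Removed: #1, #2, #5, #8, #15, #19. (#3, #4, #17 stay — for-cause denied.)
Seating in order: seats 1–6 → #3, #4, #6, #7, #9, #10; alternates → #11, #12, #13.
So seat 6 is #10.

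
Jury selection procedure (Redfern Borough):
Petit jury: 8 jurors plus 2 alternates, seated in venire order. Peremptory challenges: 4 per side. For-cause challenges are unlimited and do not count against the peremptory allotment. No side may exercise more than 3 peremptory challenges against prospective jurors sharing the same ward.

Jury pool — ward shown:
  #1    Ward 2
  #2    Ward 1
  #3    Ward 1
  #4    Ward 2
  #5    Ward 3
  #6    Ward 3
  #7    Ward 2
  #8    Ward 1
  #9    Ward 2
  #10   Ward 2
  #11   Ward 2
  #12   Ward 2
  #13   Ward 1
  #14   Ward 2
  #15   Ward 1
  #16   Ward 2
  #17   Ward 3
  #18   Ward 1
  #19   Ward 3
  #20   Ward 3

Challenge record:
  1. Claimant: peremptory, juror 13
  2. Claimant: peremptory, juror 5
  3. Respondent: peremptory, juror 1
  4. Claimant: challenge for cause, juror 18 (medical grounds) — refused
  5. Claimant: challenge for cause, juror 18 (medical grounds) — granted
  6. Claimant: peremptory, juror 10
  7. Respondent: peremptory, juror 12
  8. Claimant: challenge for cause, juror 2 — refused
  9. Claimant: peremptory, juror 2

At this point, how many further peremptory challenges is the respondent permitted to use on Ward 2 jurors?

1

Respondent peremptories so far: #1, #12 — 2 of 4 used, 2 left overall.
Against Ward 2: #1, #12 — 2 used; per-ward cap 3 leaves 1.
Binding limit: min(2, 1) = 1.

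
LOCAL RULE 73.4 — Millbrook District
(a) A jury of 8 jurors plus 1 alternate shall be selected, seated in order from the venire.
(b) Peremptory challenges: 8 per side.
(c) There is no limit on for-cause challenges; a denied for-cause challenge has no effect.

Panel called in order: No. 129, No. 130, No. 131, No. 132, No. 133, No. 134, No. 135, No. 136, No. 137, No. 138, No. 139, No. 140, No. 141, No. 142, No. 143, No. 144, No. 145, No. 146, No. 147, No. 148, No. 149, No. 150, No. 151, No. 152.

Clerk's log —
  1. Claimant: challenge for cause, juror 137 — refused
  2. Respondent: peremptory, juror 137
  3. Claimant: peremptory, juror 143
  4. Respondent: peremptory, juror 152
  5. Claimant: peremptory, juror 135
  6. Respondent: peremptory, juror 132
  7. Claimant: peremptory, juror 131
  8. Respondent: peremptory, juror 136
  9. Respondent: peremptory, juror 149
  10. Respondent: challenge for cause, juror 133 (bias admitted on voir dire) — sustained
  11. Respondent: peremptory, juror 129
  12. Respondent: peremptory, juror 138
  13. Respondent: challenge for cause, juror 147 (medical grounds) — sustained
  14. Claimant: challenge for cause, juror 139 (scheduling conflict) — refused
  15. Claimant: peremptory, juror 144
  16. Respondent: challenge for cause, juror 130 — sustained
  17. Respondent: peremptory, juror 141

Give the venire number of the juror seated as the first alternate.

Removed: #129, #130, #131, #132, #133, #135, #136, #137, #138, #141, #143, #144, #147, #149, #152. (#139 stays — for-cause denied.)
Filling seats in venire order through position 9: #134, #139, #140, #142, #145, #146, #148, #150, #151.
So alternate 1 is #151.

151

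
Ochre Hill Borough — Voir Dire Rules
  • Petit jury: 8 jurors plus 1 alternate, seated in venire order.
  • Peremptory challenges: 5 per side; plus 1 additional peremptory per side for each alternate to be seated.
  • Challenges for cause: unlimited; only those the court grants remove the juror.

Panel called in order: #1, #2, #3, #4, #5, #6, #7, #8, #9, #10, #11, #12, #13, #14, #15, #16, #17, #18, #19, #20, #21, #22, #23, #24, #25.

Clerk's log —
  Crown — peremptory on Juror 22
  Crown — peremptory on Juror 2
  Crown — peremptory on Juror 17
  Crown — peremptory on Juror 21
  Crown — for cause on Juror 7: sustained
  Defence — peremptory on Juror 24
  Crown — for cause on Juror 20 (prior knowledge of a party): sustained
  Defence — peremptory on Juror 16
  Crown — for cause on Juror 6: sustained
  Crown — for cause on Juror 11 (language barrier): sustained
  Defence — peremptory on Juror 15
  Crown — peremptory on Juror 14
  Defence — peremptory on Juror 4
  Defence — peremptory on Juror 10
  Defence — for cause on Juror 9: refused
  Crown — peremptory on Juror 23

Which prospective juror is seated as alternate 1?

Removed: #2, #4, #6, #7, #10, #11, #14, #15, #16, #17, #20, #21, #22, #23, #24. (#9 stays — for-cause denied.)
Seating in order: seats 1–8 → #1, #3, #5, #8, #9, #12, #13, #18; alternates → #19.
So alternate 1 is #19.

19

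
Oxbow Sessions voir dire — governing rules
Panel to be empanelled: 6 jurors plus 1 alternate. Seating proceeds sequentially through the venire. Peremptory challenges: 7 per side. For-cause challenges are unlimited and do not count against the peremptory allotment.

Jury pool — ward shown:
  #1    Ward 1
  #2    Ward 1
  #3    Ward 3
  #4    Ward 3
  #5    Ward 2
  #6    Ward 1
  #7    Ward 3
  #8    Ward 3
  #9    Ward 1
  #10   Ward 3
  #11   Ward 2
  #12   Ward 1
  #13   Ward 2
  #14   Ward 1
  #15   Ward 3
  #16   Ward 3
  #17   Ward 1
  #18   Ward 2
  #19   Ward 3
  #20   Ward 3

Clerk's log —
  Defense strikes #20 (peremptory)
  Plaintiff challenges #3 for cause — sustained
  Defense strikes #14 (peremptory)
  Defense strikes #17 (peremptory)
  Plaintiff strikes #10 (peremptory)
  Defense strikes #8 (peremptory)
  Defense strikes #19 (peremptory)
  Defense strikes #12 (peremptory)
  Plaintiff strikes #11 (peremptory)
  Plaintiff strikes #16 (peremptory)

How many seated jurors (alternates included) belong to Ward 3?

2

Removed: #3, #8, #10, #11, #12, #14, #16, #17, #19, #20.
Seated (7 incl. alternates): #1, #2, #4, #5, #6, #7, #9.
Of those, in Ward 3: #4, #7 → 2.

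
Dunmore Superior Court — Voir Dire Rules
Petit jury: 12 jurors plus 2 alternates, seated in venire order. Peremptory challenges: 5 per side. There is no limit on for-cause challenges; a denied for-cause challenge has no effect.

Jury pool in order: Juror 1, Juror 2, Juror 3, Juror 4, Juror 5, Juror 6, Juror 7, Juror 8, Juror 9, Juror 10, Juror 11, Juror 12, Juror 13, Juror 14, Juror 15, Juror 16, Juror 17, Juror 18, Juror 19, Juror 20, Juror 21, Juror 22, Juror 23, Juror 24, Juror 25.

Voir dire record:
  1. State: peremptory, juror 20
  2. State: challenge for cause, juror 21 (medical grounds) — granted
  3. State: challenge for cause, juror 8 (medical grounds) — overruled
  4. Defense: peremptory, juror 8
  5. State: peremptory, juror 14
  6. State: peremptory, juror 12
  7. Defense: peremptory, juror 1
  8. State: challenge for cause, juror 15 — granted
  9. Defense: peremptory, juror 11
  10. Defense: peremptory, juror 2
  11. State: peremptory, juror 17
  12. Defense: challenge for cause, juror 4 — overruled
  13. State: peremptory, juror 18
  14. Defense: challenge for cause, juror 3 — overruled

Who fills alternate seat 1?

24

Removed: #1, #2, #8, #11, #12, #14, #15, #17, #18, #20, #21. (#3, #4 stay — for-cause denied.)
Filling seats in venire order through position 13: #3, #4, #5, #6, #7, #9, #10, #13, #16, #19, #22, #23, #24.
So alternate 1 is #24.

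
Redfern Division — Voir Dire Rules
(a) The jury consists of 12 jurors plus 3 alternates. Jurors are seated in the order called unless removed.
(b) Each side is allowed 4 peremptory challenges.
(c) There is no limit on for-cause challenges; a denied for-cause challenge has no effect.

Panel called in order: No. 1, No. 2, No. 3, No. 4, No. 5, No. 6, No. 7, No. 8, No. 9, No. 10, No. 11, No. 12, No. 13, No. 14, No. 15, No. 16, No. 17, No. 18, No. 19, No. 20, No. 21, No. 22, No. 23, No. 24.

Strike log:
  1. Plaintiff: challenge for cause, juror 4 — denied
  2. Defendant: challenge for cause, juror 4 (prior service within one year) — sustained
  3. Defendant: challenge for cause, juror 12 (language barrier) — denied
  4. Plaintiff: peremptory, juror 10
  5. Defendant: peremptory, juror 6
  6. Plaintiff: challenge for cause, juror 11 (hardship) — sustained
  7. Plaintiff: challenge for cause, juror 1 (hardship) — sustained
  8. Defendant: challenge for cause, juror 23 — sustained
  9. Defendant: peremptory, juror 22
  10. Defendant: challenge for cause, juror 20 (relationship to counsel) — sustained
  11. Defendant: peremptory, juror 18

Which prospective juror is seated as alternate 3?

24

Removed: #1, #4, #6, #10, #11, #18, #20, #22, #23. (#12 stays — for-cause denied.)
Filling seats in venire order through position 15: #2, #3, #5, #7, #8, #9, #12, #13, #14, #15, #16, #17, #19, #21, #24.
So alternate 3 is #24.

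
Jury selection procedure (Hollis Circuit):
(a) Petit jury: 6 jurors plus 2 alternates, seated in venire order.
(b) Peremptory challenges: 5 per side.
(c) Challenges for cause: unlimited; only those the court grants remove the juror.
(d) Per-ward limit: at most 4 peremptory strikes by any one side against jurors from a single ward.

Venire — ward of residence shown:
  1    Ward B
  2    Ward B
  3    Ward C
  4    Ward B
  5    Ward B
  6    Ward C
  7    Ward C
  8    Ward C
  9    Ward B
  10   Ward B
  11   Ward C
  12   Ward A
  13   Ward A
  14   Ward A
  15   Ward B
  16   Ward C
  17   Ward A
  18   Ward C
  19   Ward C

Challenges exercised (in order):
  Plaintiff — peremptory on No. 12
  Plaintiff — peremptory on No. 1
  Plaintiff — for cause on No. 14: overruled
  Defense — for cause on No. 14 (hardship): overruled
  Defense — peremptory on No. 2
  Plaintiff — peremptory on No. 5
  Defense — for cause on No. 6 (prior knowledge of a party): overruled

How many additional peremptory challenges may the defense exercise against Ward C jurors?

Defense peremptories so far: #2 — 1 of 5 used, 4 left overall.
Against Ward C: none yet — per-ward cap 4 leaves 4.
Binding limit: min(4, 4) = 4.

4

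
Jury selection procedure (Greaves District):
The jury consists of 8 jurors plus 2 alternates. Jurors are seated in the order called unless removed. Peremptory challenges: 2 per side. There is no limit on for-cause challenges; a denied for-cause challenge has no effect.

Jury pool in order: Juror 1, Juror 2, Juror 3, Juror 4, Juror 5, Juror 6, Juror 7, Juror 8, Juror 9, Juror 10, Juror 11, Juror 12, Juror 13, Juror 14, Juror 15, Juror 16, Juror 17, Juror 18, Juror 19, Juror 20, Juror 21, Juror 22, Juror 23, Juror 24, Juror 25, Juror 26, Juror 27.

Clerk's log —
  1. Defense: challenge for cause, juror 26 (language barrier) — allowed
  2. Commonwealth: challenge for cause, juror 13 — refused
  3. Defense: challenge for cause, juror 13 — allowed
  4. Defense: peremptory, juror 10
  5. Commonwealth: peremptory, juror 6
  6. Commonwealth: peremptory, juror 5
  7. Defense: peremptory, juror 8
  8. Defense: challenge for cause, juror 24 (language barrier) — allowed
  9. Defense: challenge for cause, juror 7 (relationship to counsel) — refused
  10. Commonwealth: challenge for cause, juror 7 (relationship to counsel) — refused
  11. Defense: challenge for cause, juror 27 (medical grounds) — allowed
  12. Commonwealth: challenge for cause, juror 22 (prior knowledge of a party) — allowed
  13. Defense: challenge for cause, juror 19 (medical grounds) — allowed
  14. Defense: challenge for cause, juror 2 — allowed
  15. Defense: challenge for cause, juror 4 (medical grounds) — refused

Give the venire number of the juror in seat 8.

Removed: #2, #5, #6, #8, #10, #13, #19, #22, #24, #26, #27. (#4, #7 stay — for-cause denied.)
Seating in order: seats 1–8 → #1, #3, #4, #7, #9, #11, #12, #14; alternates → #15, #16.
So seat 8 is #14.

14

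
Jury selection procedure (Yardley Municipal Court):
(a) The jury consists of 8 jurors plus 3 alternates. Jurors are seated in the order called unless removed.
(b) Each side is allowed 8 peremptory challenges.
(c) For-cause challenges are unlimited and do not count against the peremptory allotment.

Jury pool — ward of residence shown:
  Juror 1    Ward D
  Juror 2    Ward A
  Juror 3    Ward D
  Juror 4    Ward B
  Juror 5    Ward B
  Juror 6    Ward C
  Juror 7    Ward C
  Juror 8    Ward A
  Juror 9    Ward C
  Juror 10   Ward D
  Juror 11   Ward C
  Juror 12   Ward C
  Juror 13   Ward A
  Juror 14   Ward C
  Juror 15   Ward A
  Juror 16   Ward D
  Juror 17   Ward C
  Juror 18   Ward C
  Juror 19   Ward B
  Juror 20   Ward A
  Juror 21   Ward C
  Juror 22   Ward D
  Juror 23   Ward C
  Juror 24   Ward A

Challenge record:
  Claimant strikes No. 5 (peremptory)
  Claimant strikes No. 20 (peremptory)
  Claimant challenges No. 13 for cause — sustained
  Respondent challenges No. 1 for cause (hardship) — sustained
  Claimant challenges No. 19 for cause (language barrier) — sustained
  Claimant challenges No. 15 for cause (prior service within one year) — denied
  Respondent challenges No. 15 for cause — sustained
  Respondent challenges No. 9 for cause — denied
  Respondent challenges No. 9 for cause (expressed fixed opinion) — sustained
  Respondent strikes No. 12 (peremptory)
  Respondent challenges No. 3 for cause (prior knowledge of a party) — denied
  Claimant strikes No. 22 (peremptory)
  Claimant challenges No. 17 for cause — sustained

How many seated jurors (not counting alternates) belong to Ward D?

Removed: #1, #5, #9, #12, #13, #15, #17, #19, #20, #22.
Seated jurors 1–8: #2, #3, #4, #6, #7, #8, #10, #11 (alternates #14, #16, #18 not counted).
Of those, in Ward D: #3, #10 → 2.

2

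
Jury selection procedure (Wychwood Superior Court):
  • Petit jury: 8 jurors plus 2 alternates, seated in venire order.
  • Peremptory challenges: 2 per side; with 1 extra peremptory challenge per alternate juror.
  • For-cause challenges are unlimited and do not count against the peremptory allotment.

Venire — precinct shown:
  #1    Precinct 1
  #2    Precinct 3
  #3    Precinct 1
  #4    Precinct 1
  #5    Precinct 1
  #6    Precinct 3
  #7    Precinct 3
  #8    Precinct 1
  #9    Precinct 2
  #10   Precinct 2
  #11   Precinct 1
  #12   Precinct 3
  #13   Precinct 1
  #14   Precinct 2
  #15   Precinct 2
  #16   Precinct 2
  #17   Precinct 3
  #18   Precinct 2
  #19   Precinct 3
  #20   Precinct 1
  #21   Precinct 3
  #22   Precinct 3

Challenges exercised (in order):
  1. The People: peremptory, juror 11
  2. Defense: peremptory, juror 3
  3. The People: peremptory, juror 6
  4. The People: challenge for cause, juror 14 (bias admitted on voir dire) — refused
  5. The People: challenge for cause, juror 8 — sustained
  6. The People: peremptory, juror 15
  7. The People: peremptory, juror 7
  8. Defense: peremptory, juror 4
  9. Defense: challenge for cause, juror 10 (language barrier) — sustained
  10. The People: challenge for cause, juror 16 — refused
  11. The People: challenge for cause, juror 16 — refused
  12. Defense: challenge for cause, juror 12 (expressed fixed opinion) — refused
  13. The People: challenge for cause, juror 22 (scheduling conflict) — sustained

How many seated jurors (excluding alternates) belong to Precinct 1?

Removed: #3, #4, #6, #7, #8, #10, #11, #15, #22.
Seated jurors 1–8: #1, #2, #5, #9, #12, #13, #14, #16 (alternates #17, #18 not counted).
Of those, in Precinct 1: #1, #5, #13 → 3.

3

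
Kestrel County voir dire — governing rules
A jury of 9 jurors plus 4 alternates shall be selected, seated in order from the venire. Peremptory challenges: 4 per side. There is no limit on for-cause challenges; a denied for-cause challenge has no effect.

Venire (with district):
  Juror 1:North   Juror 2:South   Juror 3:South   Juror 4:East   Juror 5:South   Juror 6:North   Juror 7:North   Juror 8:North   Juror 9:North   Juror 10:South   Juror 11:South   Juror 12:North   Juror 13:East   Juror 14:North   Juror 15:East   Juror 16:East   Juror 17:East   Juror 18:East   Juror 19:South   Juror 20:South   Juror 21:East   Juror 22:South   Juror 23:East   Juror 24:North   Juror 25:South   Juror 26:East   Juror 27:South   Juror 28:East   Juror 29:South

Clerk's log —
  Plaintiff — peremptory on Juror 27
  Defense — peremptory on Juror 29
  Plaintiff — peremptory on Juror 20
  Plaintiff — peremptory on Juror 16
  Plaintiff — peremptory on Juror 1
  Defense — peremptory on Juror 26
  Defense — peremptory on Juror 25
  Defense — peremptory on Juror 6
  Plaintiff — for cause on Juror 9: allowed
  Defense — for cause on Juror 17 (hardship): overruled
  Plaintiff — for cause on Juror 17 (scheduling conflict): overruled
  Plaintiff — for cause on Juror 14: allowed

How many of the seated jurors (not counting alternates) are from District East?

Removed: #1, #6, #9, #14, #16, #20, #25, #26, #27, #29.
Seated jurors 1–9: #2, #3, #4, #5, #7, #8, #10, #11, #12 (alternates #13, #15, #17, #18 not counted).
Of those, in District East: #4 → 1.

1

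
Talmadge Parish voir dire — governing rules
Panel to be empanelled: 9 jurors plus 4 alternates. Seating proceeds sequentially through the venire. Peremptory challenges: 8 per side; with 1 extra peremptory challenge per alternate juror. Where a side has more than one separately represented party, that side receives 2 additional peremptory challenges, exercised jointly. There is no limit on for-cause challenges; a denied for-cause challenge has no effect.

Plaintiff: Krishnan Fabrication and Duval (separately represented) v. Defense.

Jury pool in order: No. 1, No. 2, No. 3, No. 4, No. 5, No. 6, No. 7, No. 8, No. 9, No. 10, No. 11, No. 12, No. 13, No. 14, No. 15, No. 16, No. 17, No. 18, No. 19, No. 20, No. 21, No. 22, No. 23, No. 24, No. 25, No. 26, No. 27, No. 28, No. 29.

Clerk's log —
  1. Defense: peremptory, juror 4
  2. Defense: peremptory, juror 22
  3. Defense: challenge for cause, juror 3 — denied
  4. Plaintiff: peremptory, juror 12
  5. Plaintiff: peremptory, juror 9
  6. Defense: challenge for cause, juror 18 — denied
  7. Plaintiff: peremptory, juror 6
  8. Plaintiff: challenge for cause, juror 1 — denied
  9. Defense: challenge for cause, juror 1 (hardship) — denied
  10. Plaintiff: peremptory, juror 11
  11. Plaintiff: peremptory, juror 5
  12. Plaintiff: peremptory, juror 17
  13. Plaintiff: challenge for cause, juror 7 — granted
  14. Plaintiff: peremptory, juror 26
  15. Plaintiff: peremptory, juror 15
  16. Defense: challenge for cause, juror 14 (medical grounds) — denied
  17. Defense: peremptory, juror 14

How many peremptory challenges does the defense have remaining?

9

Defense allotment: 8 base + 1 × 4 alternates = 12.
Defense peremptories used: #4, #22, #14 — 3 (for-cause on #3, #18, #1, #14 don't count).
Remaining: 12 − 3 = 9.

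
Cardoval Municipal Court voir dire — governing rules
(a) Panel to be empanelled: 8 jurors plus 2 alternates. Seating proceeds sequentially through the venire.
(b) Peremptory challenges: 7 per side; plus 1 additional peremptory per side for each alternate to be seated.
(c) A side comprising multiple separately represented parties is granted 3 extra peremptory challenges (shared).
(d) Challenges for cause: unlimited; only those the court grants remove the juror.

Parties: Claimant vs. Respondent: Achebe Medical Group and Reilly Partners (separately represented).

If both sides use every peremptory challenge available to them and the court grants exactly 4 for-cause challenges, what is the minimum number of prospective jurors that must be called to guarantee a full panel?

Seats to fill: 8 + 2 alternates = 10.
Peremptories — Claimant: 7 + 1×2 = 9; Respondent: 7 + 1×2 + 3 = 12; total 21.
For-cause removals: 4.
Minimum venire: 10 + 21 + 4 = 35.

35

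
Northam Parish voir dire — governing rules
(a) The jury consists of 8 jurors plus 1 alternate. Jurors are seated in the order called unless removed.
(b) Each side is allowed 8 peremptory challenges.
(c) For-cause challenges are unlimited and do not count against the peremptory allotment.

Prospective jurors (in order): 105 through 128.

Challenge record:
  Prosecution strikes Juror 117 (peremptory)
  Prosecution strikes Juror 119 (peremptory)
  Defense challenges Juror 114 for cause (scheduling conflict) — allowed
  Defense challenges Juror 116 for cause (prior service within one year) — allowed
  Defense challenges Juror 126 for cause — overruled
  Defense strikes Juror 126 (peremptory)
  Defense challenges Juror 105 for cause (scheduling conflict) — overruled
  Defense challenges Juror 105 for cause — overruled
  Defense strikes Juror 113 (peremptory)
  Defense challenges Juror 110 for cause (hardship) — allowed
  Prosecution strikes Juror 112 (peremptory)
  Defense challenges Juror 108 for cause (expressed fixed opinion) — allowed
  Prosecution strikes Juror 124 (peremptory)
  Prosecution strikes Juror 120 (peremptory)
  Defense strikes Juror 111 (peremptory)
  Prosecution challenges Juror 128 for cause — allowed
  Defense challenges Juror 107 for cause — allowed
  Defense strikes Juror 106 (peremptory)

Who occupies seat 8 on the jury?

Removed: #106, #107, #108, #110, #111, #112, #113, #114, #116, #117, #119, #120, #124, #126, #128. (#105 stays — for-cause denied.)
Filling seats in venire order through position 8: #105, #109, #115, #118, #121, #122, #123, #125.
So seat 8 is #125.

125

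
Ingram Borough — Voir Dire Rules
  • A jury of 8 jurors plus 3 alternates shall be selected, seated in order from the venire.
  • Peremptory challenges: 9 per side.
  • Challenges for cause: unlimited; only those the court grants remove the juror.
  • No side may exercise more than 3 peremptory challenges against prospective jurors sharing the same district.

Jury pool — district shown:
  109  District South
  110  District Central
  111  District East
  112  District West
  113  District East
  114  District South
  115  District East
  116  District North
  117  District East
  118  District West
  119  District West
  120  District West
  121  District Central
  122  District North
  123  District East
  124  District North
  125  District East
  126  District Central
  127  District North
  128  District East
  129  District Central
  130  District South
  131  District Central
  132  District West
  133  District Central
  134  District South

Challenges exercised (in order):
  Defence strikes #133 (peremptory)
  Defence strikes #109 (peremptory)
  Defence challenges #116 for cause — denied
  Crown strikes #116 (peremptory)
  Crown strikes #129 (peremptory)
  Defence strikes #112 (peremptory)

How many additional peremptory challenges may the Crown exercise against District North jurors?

Crown peremptories so far: #116, #129 — 2 of 9 used, 7 left overall.
Against District North: #116 — 1 used; per-district cap 3 leaves 2.
Binding limit: min(7, 2) = 2.

2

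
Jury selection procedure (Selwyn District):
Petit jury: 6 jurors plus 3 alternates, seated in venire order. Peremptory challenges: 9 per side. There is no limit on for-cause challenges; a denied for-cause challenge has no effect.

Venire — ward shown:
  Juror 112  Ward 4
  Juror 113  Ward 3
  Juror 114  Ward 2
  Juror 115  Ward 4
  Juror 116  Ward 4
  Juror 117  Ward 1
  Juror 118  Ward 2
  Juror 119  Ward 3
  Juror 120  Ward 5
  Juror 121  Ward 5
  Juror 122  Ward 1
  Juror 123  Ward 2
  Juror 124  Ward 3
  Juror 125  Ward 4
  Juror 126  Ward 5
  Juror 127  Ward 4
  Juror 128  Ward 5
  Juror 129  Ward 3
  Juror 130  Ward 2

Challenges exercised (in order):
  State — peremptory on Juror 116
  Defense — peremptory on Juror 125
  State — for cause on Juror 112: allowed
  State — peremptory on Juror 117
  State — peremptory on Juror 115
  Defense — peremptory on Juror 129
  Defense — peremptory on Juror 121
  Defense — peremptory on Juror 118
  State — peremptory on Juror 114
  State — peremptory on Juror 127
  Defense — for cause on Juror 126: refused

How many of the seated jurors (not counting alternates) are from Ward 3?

3

Removed: #112, #114, #115, #116, #117, #118, #121, #125, #127, #129.
Seated jurors 1–6: #113, #119, #120, #122, #123, #124 (alternates #126, #128, #130 not counted).
Of those, in Ward 3: #113, #119, #124 → 3.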